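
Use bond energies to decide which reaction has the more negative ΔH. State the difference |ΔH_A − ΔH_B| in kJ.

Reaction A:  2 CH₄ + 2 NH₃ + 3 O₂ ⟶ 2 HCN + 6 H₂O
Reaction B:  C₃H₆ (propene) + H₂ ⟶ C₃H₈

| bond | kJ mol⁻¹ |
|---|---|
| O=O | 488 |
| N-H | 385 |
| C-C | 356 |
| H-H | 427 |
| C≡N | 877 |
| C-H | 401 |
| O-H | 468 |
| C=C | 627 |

Reaction A:
  Bonds broken (reactants):
    C-H: 8 × 401 = 3208
    N-H: 6 × 385 = 2310
    O=O: 3 × 488 = 1464
    Σ(broken) = 6982 kJ
  Bonds formed (products):
    C≡N: 2 × 877 = 1754
    C-H: 2 × 401 = 802
    O-H: 12 × 468 = 5616
    Σ(formed) = 8172 kJ
  ΔH_A = 6982 − 8172 = −1190 kJ
Reaction B:
  Bonds broken (reactants):
    C-C: 1 × 356 = 356
    C-H: 6 × 401 = 2406
    C=C: 1 × 627 = 627
    H-H: 1 × 427 = 427
    Σ(broken) = 3816 kJ
  Bonds formed (products):
    C-C: 2 × 356 = 712
    C-H: 8 × 401 = 3208
    Σ(formed) = 3920 kJ
  ΔH_B = 3816 − 3920 = −104 kJ
ΔH_A − ΔH_B = −1086 kJ, so reaction A has the more negative ΔH; |ΔH_A − ΔH_B| = 1086 kJ.

Reaction A, by 1086 kJ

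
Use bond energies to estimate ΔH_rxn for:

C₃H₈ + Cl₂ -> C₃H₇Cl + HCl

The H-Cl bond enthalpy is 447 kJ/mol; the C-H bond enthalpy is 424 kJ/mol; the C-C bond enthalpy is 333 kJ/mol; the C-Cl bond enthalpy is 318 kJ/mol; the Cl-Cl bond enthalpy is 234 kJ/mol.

ΔH ≈ −107 kJ

Bonds broken (reactants):
  C-C: 2 × 333 = 666
  C-H: 8 × 424 = 3392
  Cl-Cl: 1 × 234 = 234
  Σ(broken) = 4292 kJ
Bonds formed (products):
  C-C: 2 × 333 = 666
  C-Cl: 1 × 318 = 318
  C-H: 7 × 424 = 2968
  H-Cl: 1 × 447 = 447
  Σ(formed) = 4399 kJ
ΔH = Σ(broken) − Σ(formed) = 4292 − 4399 = −107 kJ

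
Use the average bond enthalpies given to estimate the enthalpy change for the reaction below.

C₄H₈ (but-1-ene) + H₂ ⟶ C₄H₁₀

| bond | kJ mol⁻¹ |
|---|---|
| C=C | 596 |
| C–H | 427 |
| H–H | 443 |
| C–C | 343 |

Bonds broken (reactants):
  C–C: 2 × 343 = 686
  C–H: 8 × 427 = 3416
  C=C: 1 × 596 = 596
  H–H: 1 × 443 = 443
  Σ(broken) = 5141 kJ
Bonds formed (products):
  C–C: 3 × 343 = 1029
  C–H: 10 × 427 = 4270
  Σ(formed) = 5299 kJ
ΔH = Σ(broken) − Σ(formed) = 5141 − 5299 = −158 kJ

ΔH ≈ −158 kJ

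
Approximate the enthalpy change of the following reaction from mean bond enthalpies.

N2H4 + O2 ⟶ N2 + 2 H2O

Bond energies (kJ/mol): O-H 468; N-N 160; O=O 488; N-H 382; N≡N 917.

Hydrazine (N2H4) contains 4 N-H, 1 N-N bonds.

ΔH ≈ −613 kJ

Bonds broken (reactants):
  N-H: 4 × 382 = 1528
  N-N: 1 × 160 = 160
  O=O: 1 × 488 = 488
  Σ(broken) = 2176 kJ
Bonds formed (products):
  N≡N: 1 × 917 = 917
  O-H: 4 × 468 = 1872
  Σ(formed) = 2789 kJ
ΔH = Σ(broken) − Σ(formed) = 2176 − 2789 = −613 kJ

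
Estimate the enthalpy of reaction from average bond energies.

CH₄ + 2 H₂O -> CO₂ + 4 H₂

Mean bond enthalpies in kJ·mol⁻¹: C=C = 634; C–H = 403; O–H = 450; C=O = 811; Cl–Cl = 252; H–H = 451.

Bonds broken (reactants):
  C–H: 4 × 403 = 1612
  O–H: 4 × 450 = 1800
  Σ(broken) = 3412 kJ
Bonds formed (products):
  C=O: 2 × 811 = 1622
  H–H: 4 × 451 = 1804
  Σ(formed) = 3426 kJ
ΔH = Σ(broken) − Σ(formed) = 3412 − 3426 = −14 kJ

ΔH ≈ −14 kJ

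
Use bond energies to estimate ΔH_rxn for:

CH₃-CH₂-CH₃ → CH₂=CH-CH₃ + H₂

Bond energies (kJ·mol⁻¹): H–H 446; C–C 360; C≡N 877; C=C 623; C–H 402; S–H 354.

Bonds broken (reactants):
  C–C: 2 × 360 = 720
  C–H: 8 × 402 = 3216
  Σ(broken) = 3936 kJ
Bonds formed (products):
  C–C: 1 × 360 = 360
  C–H: 6 × 402 = 2412
  C=C: 1 × 623 = 623
  H–H: 1 × 446 = 446
  Σ(formed) = 3841 kJ
ΔH = Σ(broken) − Σ(formed) = 3936 − 3841 = +95 kJ

ΔH ≈ +95 kJ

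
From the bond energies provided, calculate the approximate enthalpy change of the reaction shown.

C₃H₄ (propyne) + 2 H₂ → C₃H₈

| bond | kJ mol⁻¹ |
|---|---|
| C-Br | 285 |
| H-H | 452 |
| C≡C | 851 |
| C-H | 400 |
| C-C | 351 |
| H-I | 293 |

ΔH ≈ −196 kJ

Bonds broken (reactants):
  C≡C: 1 × 851 = 851
  C-C: 1 × 351 = 351
  C-H: 4 × 400 = 1600
  H-H: 2 × 452 = 904
  Σ(broken) = 3706 kJ
Bonds formed (products):
  C-C: 2 × 351 = 702
  C-H: 8 × 400 = 3200
  Σ(formed) = 3902 kJ
ΔH = Σ(broken) − Σ(formed) = 3706 − 3902 = −196 kJ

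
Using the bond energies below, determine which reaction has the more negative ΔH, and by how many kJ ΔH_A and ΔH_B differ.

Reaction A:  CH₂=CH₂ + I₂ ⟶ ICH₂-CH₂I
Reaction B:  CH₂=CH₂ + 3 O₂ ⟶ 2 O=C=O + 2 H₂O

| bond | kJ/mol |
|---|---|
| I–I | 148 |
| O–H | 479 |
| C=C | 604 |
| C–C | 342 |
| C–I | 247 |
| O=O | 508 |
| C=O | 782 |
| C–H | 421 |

Reaction B, by 1148 kJ

Reaction A:
  Bonds broken (reactants):
    C–H: 4 × 421 = 1684
    C=C: 1 × 604 = 604
    I–I: 1 × 148 = 148
    Σ(broken) = 2436 kJ
  Bonds formed (products):
    C–C: 1 × 342 = 342
    C–H: 4 × 421 = 1684
    C–I: 2 × 247 = 494
    Σ(formed) = 2520 kJ
  ΔH_A = 2436 − 2520 = −84 kJ
Reaction B:
  Bonds broken (reactants):
    C–H: 4 × 421 = 1684
    C=C: 1 × 604 = 604
    O=O: 3 × 508 = 1524
    Σ(broken) = 3812 kJ
  Bonds formed (products):
    C=O: 4 × 782 = 3128
    O–H: 4 × 479 = 1916
    Σ(formed) = 5044 kJ
  ΔH_B = 3812 − 5044 = −1232 kJ
ΔH_A − ΔH_B = +1148 kJ, so reaction B has the more negative ΔH; |ΔH_A − ΔH_B| = 1148 kJ.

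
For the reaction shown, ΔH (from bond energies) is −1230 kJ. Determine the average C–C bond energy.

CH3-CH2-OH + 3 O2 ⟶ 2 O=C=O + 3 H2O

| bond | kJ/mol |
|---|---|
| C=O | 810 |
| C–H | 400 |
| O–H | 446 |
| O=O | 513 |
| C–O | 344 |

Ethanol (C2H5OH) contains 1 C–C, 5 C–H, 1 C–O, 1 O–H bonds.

Let D be the C–C bond energy.
Σ(broken) = 1×D + 5×400 + 1×344 + 1×446 + 3×513 = 4329 + D
Σ(formed) = 4×810 + 6×446 = 5916
ΔH = Σ(broken) − Σ(formed) = (4329 + D) − (5916) = −1587 + D
Setting this equal to −1230 kJ gives D = 357 kJ/mol.

D(C–C) ≈ 357 kJ/mol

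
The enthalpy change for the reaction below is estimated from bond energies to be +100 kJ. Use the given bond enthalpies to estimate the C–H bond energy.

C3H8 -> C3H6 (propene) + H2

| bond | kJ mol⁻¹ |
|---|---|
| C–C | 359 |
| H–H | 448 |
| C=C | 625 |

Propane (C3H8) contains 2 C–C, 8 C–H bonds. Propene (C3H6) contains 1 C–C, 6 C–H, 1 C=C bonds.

Let D be the C–H bond energy.
Σ(broken) = 2×359 + 8×D = 718 + 8D
Σ(formed) = 1×359 + 6×D + 1×625 + 1×448 = 1432 + 6D
ΔH = Σ(broken) − Σ(formed) = (718 + 8D) − (1432 + 6D) = −714 + 2D
Setting this equal to +100 kJ gives 2D = 814, so D = 407 kJ/mol.

D(C–H) ≈ 407 kJ/mol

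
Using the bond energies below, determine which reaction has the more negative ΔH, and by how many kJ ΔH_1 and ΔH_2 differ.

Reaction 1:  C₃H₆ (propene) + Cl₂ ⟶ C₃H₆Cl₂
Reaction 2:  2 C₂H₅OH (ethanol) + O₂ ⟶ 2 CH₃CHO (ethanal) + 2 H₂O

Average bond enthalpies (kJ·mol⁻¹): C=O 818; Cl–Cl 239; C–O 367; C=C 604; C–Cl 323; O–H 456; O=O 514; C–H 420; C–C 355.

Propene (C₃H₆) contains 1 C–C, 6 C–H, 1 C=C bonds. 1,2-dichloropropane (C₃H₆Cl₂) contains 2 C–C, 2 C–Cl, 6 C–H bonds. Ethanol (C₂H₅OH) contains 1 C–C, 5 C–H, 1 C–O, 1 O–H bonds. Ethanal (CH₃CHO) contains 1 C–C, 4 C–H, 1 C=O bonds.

Reaction 2, by 302 kJ

Reaction 1:
  Bonds broken (reactants):
    C–C: 1 × 355 = 355
    C–H: 6 × 420 = 2520
    C=C: 1 × 604 = 604
    Cl–Cl: 1 × 239 = 239
    Σ(broken) = 3718 kJ
  Bonds formed (products):
    C–C: 2 × 355 = 710
    C–Cl: 2 × 323 = 646
    C–H: 6 × 420 = 2520
    Σ(formed) = 3876 kJ
  ΔH_1 = 3718 − 3876 = −158 kJ
Reaction 2:
  Bonds broken (reactants):
    C–C: 2 × 355 = 710
    C–H: 10 × 420 = 4200
    C–O: 2 × 367 = 734
    O–H: 2 × 456 = 912
    O=O: 1 × 514 = 514
    Σ(broken) = 7070 kJ
  Bonds formed (products):
    C–C: 2 × 355 = 710
    C–H: 8 × 420 = 3360
    C=O: 2 × 818 = 1636
    O–H: 4 × 456 = 1824
    Σ(formed) = 7530 kJ
  ΔH_2 = 7070 − 7530 = −460 kJ
ΔH_1 − ΔH_2 = +302 kJ, so reaction 2 has the more negative ΔH; |ΔH_1 − ΔH_2| = 302 kJ.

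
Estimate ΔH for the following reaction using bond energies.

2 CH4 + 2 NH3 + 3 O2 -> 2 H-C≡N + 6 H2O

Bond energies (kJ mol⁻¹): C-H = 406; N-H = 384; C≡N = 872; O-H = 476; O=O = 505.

Bonds broken (reactants):
  C-H: 8 × 406 = 3248
  N-H: 6 × 384 = 2304
  O=O: 3 × 505 = 1515
  Σ(broken) = 7067 kJ
Bonds formed (products):
  C≡N: 2 × 872 = 1744
  C-H: 2 × 406 = 812
  O-H: 12 × 476 = 5712
  Σ(formed) = 8268 kJ
ΔH = Σ(broken) − Σ(formed) = 7067 − 8268 = −1201 kJ

ΔH ≈ −1201 kJ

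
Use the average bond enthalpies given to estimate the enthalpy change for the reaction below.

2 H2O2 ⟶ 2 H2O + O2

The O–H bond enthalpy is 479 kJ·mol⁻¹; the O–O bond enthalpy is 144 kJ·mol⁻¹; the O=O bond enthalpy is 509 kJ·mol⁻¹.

Bonds broken (reactants):
  O–H: 4 × 479 = 1916
  O–O: 2 × 144 = 288
  Σ(broken) = 2204 kJ
Bonds formed (products):
  O–H: 4 × 479 = 1916
  O=O: 1 × 509 = 509
  Σ(formed) = 2425 kJ
ΔH = Σ(broken) − Σ(formed) = 2204 − 2425 = −221 kJ

ΔH ≈ −221 kJ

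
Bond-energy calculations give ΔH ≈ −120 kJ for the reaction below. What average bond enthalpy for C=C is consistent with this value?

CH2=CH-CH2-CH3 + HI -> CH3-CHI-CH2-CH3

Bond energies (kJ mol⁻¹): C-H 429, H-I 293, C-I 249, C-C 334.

D(C=C) ≈ 599 kJ/mol

Let D be the C=C bond energy.
Σ(broken) = 2×334 + 8×429 + 1×D + 1×293 = 4393 + D
Σ(formed) = 3×334 + 9×429 + 1×249 = 5112
ΔH = Σ(broken) − Σ(formed) = (4393 + D) − (5112) = −719 + D
Setting this equal to −120 kJ gives D = 599 kJ/mol.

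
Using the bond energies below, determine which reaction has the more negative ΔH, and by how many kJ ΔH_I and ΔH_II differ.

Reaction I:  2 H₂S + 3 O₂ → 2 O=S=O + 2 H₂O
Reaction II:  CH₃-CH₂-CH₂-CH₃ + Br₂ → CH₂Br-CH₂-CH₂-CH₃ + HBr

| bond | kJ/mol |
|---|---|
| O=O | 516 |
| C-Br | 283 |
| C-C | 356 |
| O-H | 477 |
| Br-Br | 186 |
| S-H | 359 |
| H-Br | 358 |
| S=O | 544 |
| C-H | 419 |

Reaction I, by 1064 kJ

Reaction I:
  Bonds broken (reactants):
    O=O: 3 × 516 = 1548
    S-H: 4 × 359 = 1436
    Σ(broken) = 2984 kJ
  Bonds formed (products):
    O-H: 4 × 477 = 1908
    S=O: 4 × 544 = 2176
    Σ(formed) = 4084 kJ
  ΔH_I = 2984 − 4084 = −1100 kJ
Reaction II:
  Bonds broken (reactants):
    Br-Br: 1 × 186 = 186
    C-C: 3 × 356 = 1068
    C-H: 10 × 419 = 4190
    Σ(broken) = 5444 kJ
  Bonds formed (products):
    C-Br: 1 × 283 = 283
    C-C: 3 × 356 = 1068
    C-H: 9 × 419 = 3771
    H-Br: 1 × 358 = 358
    Σ(formed) = 5480 kJ
  ΔH_II = 5444 − 5480 = −36 kJ
ΔH_I − ΔH_II = −1064 kJ, so reaction I has the more negative ΔH; |ΔH_I − ΔH_II| = 1064 kJ.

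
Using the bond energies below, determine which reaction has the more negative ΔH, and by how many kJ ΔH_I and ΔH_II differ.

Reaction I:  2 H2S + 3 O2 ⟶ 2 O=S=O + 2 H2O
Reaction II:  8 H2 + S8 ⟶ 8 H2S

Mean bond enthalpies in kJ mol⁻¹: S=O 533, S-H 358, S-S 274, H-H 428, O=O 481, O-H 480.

Reaction I:
  Bonds broken (reactants):
    O=O: 3 × 481 = 1443
    S-H: 4 × 358 = 1432
    Σ(broken) = 2875 kJ
  Bonds formed (products):
    O-H: 4 × 480 = 1920
    S=O: 4 × 533 = 2132
    Σ(formed) = 4052 kJ
  ΔH_I = 2875 − 4052 = −1177 kJ
Reaction II:
  Bonds broken (reactants):
    H-H: 8 × 428 = 3424
    S-S: 8 × 274 = 2192
    Σ(broken) = 5616 kJ
  Bonds formed (products):
    S-H: 16 × 358 = 5728
    Σ(formed) = 5728 kJ
  ΔH_II = 5616 − 5728 = −112 kJ
ΔH_I − ΔH_II = −1065 kJ, so reaction I has the more negative ΔH; |ΔH_I − ΔH_II| = 1065 kJ.

Reaction I, by 1065 kJ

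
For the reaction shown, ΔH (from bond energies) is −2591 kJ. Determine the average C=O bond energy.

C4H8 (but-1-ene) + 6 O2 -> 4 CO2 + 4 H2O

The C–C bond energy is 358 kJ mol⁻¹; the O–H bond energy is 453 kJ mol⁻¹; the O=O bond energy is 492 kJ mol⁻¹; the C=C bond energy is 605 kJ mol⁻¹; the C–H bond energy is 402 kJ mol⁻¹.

D(C=O) ≈ 807 kJ/mol

Let D be the C=O bond energy.
Σ(broken) = 2×358 + 8×402 + 1×605 + 6×492 = 7489
Σ(formed) = 8×D + 8×453 = 3624 + 8D
ΔH = Σ(broken) − Σ(formed) = (7489) − (3624 + 8D) = +3865 − 8D
Setting this equal to −2591 kJ gives 8D = 6456, so D = 807 kJ/mol.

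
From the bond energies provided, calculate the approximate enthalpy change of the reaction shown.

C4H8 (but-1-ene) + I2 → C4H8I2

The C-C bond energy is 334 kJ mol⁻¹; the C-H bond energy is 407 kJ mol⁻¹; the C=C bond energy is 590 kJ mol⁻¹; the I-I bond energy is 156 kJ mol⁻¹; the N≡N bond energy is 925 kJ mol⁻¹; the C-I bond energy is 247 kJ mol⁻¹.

Bonds broken (reactants):
  C-C: 2 × 334 = 668
  C-H: 8 × 407 = 3256
  C=C: 1 × 590 = 590
  I-I: 1 × 156 = 156
  Σ(broken) = 4670 kJ
Bonds formed (products):
  C-C: 3 × 334 = 1002
  C-H: 8 × 407 = 3256
  C-I: 2 × 247 = 494
  Σ(formed) = 4752 kJ
ΔH = Σ(broken) − Σ(formed) = 4670 − 4752 = −82 kJ

ΔH ≈ −82 kJ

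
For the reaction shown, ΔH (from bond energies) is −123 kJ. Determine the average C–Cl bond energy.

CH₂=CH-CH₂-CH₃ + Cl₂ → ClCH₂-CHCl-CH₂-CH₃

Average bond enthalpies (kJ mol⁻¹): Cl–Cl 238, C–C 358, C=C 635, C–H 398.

Let D be the C–Cl bond energy.
Σ(broken) = 2×358 + 8×398 + 1×635 + 1×238 = 4773
Σ(formed) = 3×358 + 2×D + 8×398 = 4258 + 2D
ΔH = Σ(broken) − Σ(formed) = (4773) − (4258 + 2D) = +515 − 2D
Setting this equal to −123 kJ gives 2D = 638, so D = 319 kJ/mol.

D(C–Cl) ≈ 319 kJ/mol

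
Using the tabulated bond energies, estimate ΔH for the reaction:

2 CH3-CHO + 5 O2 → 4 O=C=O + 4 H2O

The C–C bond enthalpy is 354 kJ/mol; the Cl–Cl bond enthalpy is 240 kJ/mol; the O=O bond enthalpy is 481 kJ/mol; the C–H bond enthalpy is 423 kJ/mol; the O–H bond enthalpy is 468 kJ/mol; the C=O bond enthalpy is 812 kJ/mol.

Bonds broken (reactants):
  C–C: 2 × 354 = 708
  C–H: 8 × 423 = 3384
  C=O: 2 × 812 = 1624
  O=O: 5 × 481 = 2405
  Σ(broken) = 8121 kJ
Bonds formed (products):
  C=O: 8 × 812 = 6496
  O–H: 8 × 468 = 3744
  Σ(formed) = 10240 kJ
ΔH = Σ(broken) − Σ(formed) = 8121 − 10240 = −2119 kJ

ΔH ≈ −2119 kJ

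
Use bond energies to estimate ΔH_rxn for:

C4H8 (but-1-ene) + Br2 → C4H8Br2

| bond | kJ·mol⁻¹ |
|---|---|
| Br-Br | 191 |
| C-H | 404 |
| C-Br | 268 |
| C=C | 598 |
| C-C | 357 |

Bonds broken (reactants):
  Br-Br: 1 × 191 = 191
  C-C: 2 × 357 = 714
  C-H: 8 × 404 = 3232
  C=C: 1 × 598 = 598
  Σ(broken) = 4735 kJ
Bonds formed (products):
  C-Br: 2 × 268 = 536
  C-C: 3 × 357 = 1071
  C-H: 8 × 404 = 3232
  Σ(formed) = 4839 kJ
ΔH = Σ(broken) − Σ(formed) = 4735 − 4839 = −104 kJ

ΔH ≈ −104 kJ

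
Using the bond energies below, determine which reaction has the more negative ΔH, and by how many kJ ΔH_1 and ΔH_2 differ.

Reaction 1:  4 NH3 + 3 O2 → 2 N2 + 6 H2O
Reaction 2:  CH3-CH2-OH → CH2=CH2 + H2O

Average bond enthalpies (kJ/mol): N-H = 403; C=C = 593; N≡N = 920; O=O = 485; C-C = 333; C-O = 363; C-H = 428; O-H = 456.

Reaction 1, by 1096 kJ

Reaction 1:
  Bonds broken (reactants):
    N-H: 12 × 403 = 4836
    O=O: 3 × 485 = 1455
    Σ(broken) = 6291 kJ
  Bonds formed (products):
    N≡N: 2 × 920 = 1840
    O-H: 12 × 456 = 5472
    Σ(formed) = 7312 kJ
  ΔH_1 = 6291 − 7312 = −1021 kJ
Reaction 2:
  Bonds broken (reactants):
    C-C: 1 × 333 = 333
    C-H: 5 × 428 = 2140
    C-O: 1 × 363 = 363
    O-H: 1 × 456 = 456
    Σ(broken) = 3292 kJ
  Bonds formed (products):
    C-H: 4 × 428 = 1712
    C=C: 1 × 593 = 593
    O-H: 2 × 456 = 912
    Σ(formed) = 3217 kJ
  ΔH_2 = 3292 − 3217 = +75 kJ
ΔH_1 − ΔH_2 = −1096 kJ, so reaction 1 has the more negative ΔH; |ΔH_1 − ΔH_2| = 1096 kJ.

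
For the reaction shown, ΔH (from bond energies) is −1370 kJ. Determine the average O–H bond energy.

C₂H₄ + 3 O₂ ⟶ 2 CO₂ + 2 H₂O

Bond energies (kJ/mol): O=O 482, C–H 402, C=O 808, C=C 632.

Let D be the O–H bond energy.
Σ(broken) = 4×402 + 1×632 + 3×482 = 3686
Σ(formed) = 4×808 + 4×D = 3232 + 4D
ΔH = Σ(broken) − Σ(formed) = (3686) − (3232 + 4D) = +454 − 4D
Setting this equal to −1370 kJ gives 4D = 1824, so D = 456 kJ/mol.

D(O–H) ≈ 456 kJ/mol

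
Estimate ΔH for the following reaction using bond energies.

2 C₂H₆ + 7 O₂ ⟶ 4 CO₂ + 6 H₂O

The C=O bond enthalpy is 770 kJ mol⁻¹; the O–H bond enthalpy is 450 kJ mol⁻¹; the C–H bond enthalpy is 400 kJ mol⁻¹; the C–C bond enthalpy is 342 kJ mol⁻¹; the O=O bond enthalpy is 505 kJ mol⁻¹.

Bonds broken (reactants):
  C–C: 2 × 342 = 684
  C–H: 12 × 400 = 4800
  O=O: 7 × 505 = 3535
  Σ(broken) = 9019 kJ
Bonds formed (products):
  C=O: 8 × 770 = 6160
  O–H: 12 × 450 = 5400
  Σ(formed) = 11560 kJ
ΔH = Σ(broken) − Σ(formed) = 9019 − 11560 = −2541 kJ

ΔH ≈ −2541 kJ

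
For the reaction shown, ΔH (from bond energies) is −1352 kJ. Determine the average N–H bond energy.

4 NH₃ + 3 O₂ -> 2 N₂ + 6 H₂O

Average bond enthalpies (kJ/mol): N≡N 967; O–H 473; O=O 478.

Let D be the N–H bond energy.
Σ(broken) = 12×D + 3×478 = 1434 + 12D
Σ(formed) = 2×967 + 12×473 = 7610
ΔH = Σ(broken) − Σ(formed) = (1434 + 12D) − (7610) = −6176 + 12D
Setting this equal to −1352 kJ gives 12D = 4824, so D = 402 kJ/mol.

D(N–H) ≈ 402 kJ/mol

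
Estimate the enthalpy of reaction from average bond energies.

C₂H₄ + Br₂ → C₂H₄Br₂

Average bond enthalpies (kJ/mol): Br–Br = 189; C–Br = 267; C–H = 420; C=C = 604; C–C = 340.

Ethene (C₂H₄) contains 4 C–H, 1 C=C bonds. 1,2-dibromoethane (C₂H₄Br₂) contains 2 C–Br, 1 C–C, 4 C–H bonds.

ΔH ≈ −81 kJ

Bonds broken (reactants):
  Br–Br: 1 × 189 = 189
  C–H: 4 × 420 = 1680
  C=C: 1 × 604 = 604
  Σ(broken) = 2473 kJ
Bonds formed (products):
  C–Br: 2 × 267 = 534
  C–C: 1 × 340 = 340
  C–H: 4 × 420 = 1680
  Σ(formed) = 2554 kJ
ΔH = Σ(broken) − Σ(formed) = 2473 − 2554 = −81 kJ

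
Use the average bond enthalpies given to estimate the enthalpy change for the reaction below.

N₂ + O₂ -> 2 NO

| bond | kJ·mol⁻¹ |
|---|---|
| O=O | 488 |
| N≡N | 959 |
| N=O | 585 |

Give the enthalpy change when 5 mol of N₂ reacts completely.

Bonds broken (reactants):
  N≡N: 1 × 959 = 959
  O=O: 1 × 488 = 488
  Σ(broken) = 1447 kJ
Bonds formed (products):
  N=O: 2 × 585 = 1170
  Σ(formed) = 1170 kJ
ΔH = Σ(broken) − Σ(formed) = 1447 − 1170 = +277 kJ
For 5× the reaction as written: 5 × (+277) = +1385 kJ

ΔH = +1385 kJ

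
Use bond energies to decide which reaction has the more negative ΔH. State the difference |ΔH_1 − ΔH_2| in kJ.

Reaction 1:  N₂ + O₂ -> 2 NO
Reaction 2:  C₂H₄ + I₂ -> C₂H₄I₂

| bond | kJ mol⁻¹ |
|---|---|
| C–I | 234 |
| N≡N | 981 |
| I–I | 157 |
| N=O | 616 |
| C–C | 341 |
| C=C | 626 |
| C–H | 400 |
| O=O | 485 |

Reaction 2, by 260 kJ

Reaction 1:
  Bonds broken (reactants):
    N≡N: 1 × 981 = 981
    O=O: 1 × 485 = 485
    Σ(broken) = 1466 kJ
  Bonds formed (products):
    N=O: 2 × 616 = 1232
    Σ(formed) = 1232 kJ
  ΔH_1 = 1466 − 1232 = +234 kJ
Reaction 2:
  Bonds broken (reactants):
    C–H: 4 × 400 = 1600
    C=C: 1 × 626 = 626
    I–I: 1 × 157 = 157
    Σ(broken) = 2383 kJ
  Bonds formed (products):
    C–C: 1 × 341 = 341
    C–H: 4 × 400 = 1600
    C–I: 2 × 234 = 468
    Σ(formed) = 2409 kJ
  ΔH_2 = 2383 − 2409 = −26 kJ
ΔH_1 − ΔH_2 = +260 kJ, so reaction 2 has the more negative ΔH; |ΔH_1 − ΔH_2| = 260 kJ.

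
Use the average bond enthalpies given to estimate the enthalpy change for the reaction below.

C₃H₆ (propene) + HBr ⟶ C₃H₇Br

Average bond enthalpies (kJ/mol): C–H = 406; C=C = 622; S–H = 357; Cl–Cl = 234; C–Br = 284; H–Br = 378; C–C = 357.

ΔH ≈ −47 kJ

Bonds broken (reactants):
  C–C: 1 × 357 = 357
  C–H: 6 × 406 = 2436
  C=C: 1 × 622 = 622
  H–Br: 1 × 378 = 378
  Σ(broken) = 3793 kJ
Bonds formed (products):
  C–Br: 1 × 284 = 284
  C–C: 2 × 357 = 714
  C–H: 7 × 406 = 2842
  Σ(formed) = 3840 kJ
ΔH = Σ(broken) − Σ(formed) = 3793 − 3840 = −47 kJ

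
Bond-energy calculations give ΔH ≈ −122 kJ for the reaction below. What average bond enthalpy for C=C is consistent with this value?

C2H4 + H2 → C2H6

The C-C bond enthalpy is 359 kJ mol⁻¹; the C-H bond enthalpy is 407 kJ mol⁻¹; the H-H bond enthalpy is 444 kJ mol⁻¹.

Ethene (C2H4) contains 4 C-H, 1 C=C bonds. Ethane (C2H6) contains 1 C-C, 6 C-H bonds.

D(C=C) ≈ 607 kJ/mol

Let D be the C=C bond energy.
Σ(broken) = 4×407 + 1×D + 1×444 = 2072 + D
Σ(formed) = 1×359 + 6×407 = 2801
ΔH = Σ(broken) − Σ(formed) = (2072 + D) − (2801) = −729 + D
Setting this equal to −122 kJ gives D = 607 kJ/mol.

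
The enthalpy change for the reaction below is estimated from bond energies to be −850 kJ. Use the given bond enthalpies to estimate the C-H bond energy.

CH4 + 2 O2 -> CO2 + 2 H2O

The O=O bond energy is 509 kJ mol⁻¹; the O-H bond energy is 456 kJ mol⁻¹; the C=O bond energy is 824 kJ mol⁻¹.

Let D be the C-H bond energy.
Σ(broken) = 4×D + 2×509 = 1018 + 4D
Σ(formed) = 2×824 + 4×456 = 3472
ΔH = Σ(broken) − Σ(formed) = (1018 + 4D) − (3472) = −2454 + 4D
Setting this equal to −850 kJ gives 4D = 1604, so D = 401 kJ/mol.

D(C-H) ≈ 401 kJ/mol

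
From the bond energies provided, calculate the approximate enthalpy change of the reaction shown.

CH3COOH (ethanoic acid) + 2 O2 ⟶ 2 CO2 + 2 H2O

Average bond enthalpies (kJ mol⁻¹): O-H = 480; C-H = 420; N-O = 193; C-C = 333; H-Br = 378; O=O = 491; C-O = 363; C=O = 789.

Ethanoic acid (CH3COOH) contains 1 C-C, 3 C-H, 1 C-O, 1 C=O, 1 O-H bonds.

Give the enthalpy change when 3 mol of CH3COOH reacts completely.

ΔH = −2607 kJ

Bonds broken (reactants):
  C-C: 1 × 333 = 333
  C-H: 3 × 420 = 1260
  C-O: 1 × 363 = 363
  C=O: 1 × 789 = 789
  O-H: 1 × 480 = 480
  O=O: 2 × 491 = 982
  Σ(broken) = 4207 kJ
Bonds formed (products):
  C=O: 4 × 789 = 3156
  O-H: 4 × 480 = 1920
  Σ(formed) = 5076 kJ
ΔH = Σ(broken) − Σ(formed) = 4207 − 5076 = −869 kJ
For 3× the reaction as written: 3 × (−869) = −2607 kJ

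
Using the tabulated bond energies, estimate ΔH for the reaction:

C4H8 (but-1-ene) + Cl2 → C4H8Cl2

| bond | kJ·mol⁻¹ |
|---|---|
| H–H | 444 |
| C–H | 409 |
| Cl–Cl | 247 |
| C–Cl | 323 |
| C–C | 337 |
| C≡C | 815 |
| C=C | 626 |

ΔH ≈ −110 kJ

Bonds broken (reactants):
  C–C: 2 × 337 = 674
  C–H: 8 × 409 = 3272
  C=C: 1 × 626 = 626
  Cl–Cl: 1 × 247 = 247
  Σ(broken) = 4819 kJ
Bonds formed (products):
  C–C: 3 × 337 = 1011
  C–Cl: 2 × 323 = 646
  C–H: 8 × 409 = 3272
  Σ(formed) = 4929 kJ
ΔH = Σ(broken) − Σ(formed) = 4819 − 4929 = −110 kJ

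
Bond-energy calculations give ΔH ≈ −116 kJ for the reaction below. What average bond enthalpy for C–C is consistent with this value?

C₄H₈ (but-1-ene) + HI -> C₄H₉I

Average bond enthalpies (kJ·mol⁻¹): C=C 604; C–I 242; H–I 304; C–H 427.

Let D be the C–C bond energy.
Σ(broken) = 2×D + 8×427 + 1×604 + 1×304 = 4324 + 2D
Σ(formed) = 3×D + 9×427 + 1×242 = 4085 + 3D
ΔH = Σ(broken) − Σ(formed) = (4324 + 2D) − (4085 + 3D) = +239 − D
Setting this equal to −116 kJ gives D = 355 kJ/mol.

D(C–C) ≈ 355 kJ/mol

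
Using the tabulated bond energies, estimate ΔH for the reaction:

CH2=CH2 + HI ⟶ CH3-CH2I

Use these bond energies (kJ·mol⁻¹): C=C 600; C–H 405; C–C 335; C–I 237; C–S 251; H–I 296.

Bonds broken (reactants):
  C–H: 4 × 405 = 1620
  C=C: 1 × 600 = 600
  H–I: 1 × 296 = 296
  Σ(broken) = 2516 kJ
Bonds formed (products):
  C–C: 1 × 335 = 335
  C–H: 5 × 405 = 2025
  C–I: 1 × 237 = 237
  Σ(formed) = 2597 kJ
ΔH = Σ(broken) − Σ(formed) = 2516 − 2597 = −81 kJ

ΔH ≈ −81 kJ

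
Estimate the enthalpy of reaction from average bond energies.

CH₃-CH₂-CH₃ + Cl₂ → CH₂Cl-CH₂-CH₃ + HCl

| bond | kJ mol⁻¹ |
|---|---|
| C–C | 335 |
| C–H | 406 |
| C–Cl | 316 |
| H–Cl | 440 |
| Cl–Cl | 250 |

ΔH ≈ −100 kJ

Bonds broken (reactants):
  C–C: 2 × 335 = 670
  C–H: 8 × 406 = 3248
  Cl–Cl: 1 × 250 = 250
  Σ(broken) = 4168 kJ
Bonds formed (products):
  C–C: 2 × 335 = 670
  C–Cl: 1 × 316 = 316
  C–H: 7 × 406 = 2842
  H–Cl: 1 × 440 = 440
  Σ(formed) = 4268 kJ
ΔH = Σ(broken) − Σ(formed) = 4168 − 4268 = −100 kJ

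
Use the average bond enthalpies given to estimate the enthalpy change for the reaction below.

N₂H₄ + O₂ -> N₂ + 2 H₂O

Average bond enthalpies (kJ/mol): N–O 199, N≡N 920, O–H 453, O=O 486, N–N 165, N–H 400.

ΔH ≈ −481 kJ

Bonds broken (reactants):
  N–H: 4 × 400 = 1600
  N–N: 1 × 165 = 165
  O=O: 1 × 486 = 486
  Σ(broken) = 2251 kJ
Bonds formed (products):
  N≡N: 1 × 920 = 920
  O–H: 4 × 453 = 1812
  Σ(formed) = 2732 kJ
ΔH = Σ(broken) − Σ(formed) = 2251 − 2732 = −481 kJ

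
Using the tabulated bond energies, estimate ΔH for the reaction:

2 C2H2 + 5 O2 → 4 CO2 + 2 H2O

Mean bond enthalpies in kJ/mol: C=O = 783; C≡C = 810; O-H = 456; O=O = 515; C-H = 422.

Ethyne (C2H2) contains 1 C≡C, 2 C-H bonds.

ΔH ≈ −2205 kJ

Bonds broken (reactants):
  C≡C: 2 × 810 = 1620
  C-H: 4 × 422 = 1688
  O=O: 5 × 515 = 2575
  Σ(broken) = 5883 kJ
Bonds formed (products):
  C=O: 8 × 783 = 6264
  O-H: 4 × 456 = 1824
  Σ(formed) = 8088 kJ
ΔH = Σ(broken) − Σ(formed) = 5883 − 8088 = −2205 kJ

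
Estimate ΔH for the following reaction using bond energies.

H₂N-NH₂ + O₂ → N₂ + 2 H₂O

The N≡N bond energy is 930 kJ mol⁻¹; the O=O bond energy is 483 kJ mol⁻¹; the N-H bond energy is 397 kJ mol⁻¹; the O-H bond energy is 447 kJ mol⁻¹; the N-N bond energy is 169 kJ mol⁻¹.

ΔH ≈ −478 kJ

Bonds broken (reactants):
  N-H: 4 × 397 = 1588
  N-N: 1 × 169 = 169
  O=O: 1 × 483 = 483
  Σ(broken) = 2240 kJ
Bonds formed (products):
  N≡N: 1 × 930 = 930
  O-H: 4 × 447 = 1788
  Σ(formed) = 2718 kJ
ΔH = Σ(broken) − Σ(formed) = 2240 − 2718 = −478 kJ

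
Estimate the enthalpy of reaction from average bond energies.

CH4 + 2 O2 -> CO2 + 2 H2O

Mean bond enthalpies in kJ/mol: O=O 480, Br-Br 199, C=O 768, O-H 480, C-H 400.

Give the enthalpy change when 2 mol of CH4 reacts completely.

ΔH = −1792 kJ

Bonds broken (reactants):
  C-H: 4 × 400 = 1600
  O=O: 2 × 480 = 960
  Σ(broken) = 2560 kJ
Bonds formed (products):
  C=O: 2 × 768 = 1536
  O-H: 4 × 480 = 1920
  Σ(formed) = 3456 kJ
ΔH = Σ(broken) − Σ(formed) = 2560 − 3456 = −896 kJ
For 2× the reaction as written: 2 × (−896) = −1792 kJ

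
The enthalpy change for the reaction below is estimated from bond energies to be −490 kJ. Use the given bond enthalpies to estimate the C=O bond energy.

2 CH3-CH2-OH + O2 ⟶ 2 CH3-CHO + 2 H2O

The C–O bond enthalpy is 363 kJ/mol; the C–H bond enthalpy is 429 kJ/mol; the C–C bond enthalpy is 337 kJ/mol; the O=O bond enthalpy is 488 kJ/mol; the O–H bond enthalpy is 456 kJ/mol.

Let D be the C=O bond energy.
Σ(broken) = 2×337 + 10×429 + 2×363 + 2×456 + 1×488 = 7090
Σ(formed) = 2×337 + 8×429 + 2×D + 4×456 = 5930 + 2D
ΔH = Σ(broken) − Σ(formed) = (7090) − (5930 + 2D) = +1160 − 2D
Setting this equal to −490 kJ gives 2D = 1650, so D = 825 kJ/mol.

D(C=O) ≈ 825 kJ/mol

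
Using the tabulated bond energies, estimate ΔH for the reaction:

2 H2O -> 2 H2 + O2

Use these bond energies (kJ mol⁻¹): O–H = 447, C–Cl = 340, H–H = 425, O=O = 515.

ΔH ≈ +423 kJ

Bonds broken (reactants):
  O–H: 4 × 447 = 1788
  Σ(broken) = 1788 kJ
Bonds formed (products):
  H–H: 2 × 425 = 850
  O=O: 1 × 515 = 515
  Σ(formed) = 1365 kJ
ΔH = Σ(broken) − Σ(formed) = 1788 − 1365 = +423 kJ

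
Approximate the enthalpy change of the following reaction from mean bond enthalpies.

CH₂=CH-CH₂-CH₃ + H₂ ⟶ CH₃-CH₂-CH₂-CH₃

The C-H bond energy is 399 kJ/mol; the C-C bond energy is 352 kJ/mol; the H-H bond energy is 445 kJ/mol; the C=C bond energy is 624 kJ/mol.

ΔH ≈ −81 kJ

Bonds broken (reactants):
  C-C: 2 × 352 = 704
  C-H: 8 × 399 = 3192
  C=C: 1 × 624 = 624
  H-H: 1 × 445 = 445
  Σ(broken) = 4965 kJ
Bonds formed (products):
  C-C: 3 × 352 = 1056
  C-H: 10 × 399 = 3990
  Σ(formed) = 5046 kJ
ΔH = Σ(broken) − Σ(formed) = 4965 − 5046 = −81 kJ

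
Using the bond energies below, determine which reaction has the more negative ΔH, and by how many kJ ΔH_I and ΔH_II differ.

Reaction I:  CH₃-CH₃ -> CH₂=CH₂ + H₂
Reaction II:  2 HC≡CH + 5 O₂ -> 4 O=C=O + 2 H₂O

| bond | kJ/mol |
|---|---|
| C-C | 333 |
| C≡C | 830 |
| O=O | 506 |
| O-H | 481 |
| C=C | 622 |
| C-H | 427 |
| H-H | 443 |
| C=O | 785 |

Reaction II, by 2428 kJ

Reaction I:
  Bonds broken (reactants):
    C-C: 1 × 333 = 333
    C-H: 6 × 427 = 2562
    Σ(broken) = 2895 kJ
  Bonds formed (products):
    C-H: 4 × 427 = 1708
    C=C: 1 × 622 = 622
    H-H: 1 × 443 = 443
    Σ(formed) = 2773 kJ
  ΔH_I = 2895 − 2773 = +122 kJ
Reaction II:
  Bonds broken (reactants):
    C≡C: 2 × 830 = 1660
    C-H: 4 × 427 = 1708
    O=O: 5 × 506 = 2530
    Σ(broken) = 5898 kJ
  Bonds formed (products):
    C=O: 8 × 785 = 6280
    O-H: 4 × 481 = 1924
    Σ(formed) = 8204 kJ
  ΔH_II = 5898 − 8204 = −2306 kJ
ΔH_I − ΔH_II = +2428 kJ, so reaction II has the more negative ΔH; |ΔH_I − ΔH_II| = 2428 kJ.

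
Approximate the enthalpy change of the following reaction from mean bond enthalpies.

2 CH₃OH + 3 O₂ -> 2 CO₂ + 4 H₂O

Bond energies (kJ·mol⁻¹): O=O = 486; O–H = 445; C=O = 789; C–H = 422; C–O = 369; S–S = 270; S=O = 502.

ΔH ≈ −1098 kJ

Bonds broken (reactants):
  C–H: 6 × 422 = 2532
  C–O: 2 × 369 = 738
  O–H: 2 × 445 = 890
  O=O: 3 × 486 = 1458
  Σ(broken) = 5618 kJ
Bonds formed (products):
  C=O: 4 × 789 = 3156
  O–H: 8 × 445 = 3560
  Σ(formed) = 6716 kJ
ΔH = Σ(broken) − Σ(formed) = 5618 − 6716 = −1098 kJ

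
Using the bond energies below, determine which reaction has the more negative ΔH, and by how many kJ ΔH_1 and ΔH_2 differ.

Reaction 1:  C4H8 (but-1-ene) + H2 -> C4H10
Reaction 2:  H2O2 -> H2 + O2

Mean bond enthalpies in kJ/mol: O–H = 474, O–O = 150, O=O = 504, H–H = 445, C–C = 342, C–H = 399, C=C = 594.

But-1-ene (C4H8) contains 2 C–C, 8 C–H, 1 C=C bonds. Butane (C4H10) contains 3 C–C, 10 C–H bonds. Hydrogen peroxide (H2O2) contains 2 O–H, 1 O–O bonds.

Reaction 1:
  Bonds broken (reactants):
    C–C: 2 × 342 = 684
    C–H: 8 × 399 = 3192
    C=C: 1 × 594 = 594
    H–H: 1 × 445 = 445
    Σ(broken) = 4915 kJ
  Bonds formed (products):
    C–C: 3 × 342 = 1026
    C–H: 10 × 399 = 3990
    Σ(formed) = 5016 kJ
  ΔH_1 = 4915 − 5016 = −101 kJ
Reaction 2:
  Bonds broken (reactants):
    O–H: 2 × 474 = 948
    O–O: 1 × 150 = 150
    Σ(broken) = 1098 kJ
  Bonds formed (products):
    H–H: 1 × 445 = 445
    O=O: 1 × 504 = 504
    Σ(formed) = 949 kJ
  ΔH_2 = 1098 − 949 = +149 kJ
ΔH_1 − ΔH_2 = −250 kJ, so reaction 1 has the more negative ΔH; |ΔH_1 − ΔH_2| = 250 kJ.

Reaction 1, by 250 kJ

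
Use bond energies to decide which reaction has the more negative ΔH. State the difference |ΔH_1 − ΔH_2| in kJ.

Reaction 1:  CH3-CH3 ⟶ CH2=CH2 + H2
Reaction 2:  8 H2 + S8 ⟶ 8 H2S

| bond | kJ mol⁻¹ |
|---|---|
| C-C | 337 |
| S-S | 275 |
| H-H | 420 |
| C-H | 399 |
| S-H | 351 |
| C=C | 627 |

Reaction 1:
  Bonds broken (reactants):
    C-C: 1 × 337 = 337
    C-H: 6 × 399 = 2394
    Σ(broken) = 2731 kJ
  Bonds formed (products):
    C-H: 4 × 399 = 1596
    C=C: 1 × 627 = 627
    H-H: 1 × 420 = 420
    Σ(formed) = 2643 kJ
  ΔH_1 = 2731 − 2643 = +88 kJ
Reaction 2:
  Bonds broken (reactants):
    H-H: 8 × 420 = 3360
    S-S: 8 × 275 = 2200
    Σ(broken) = 5560 kJ
  Bonds formed (products):
    S-H: 16 × 351 = 5616
    Σ(formed) = 5616 kJ
  ΔH_2 = 5560 − 5616 = −56 kJ
ΔH_1 − ΔH_2 = +144 kJ, so reaction 2 has the more negative ΔH; |ΔH_1 − ΔH_2| = 144 kJ.

Reaction 2, by 144 kJ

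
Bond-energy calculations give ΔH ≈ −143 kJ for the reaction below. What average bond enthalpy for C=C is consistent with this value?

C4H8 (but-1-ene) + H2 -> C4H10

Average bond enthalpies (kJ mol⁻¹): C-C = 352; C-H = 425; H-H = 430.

Let D be the C=C bond energy.
Σ(broken) = 2×352 + 8×425 + 1×D + 1×430 = 4534 + D
Σ(formed) = 3×352 + 10×425 = 5306
ΔH = Σ(broken) − Σ(formed) = (4534 + D) − (5306) = −772 + D
Setting this equal to −143 kJ gives D = 629 kJ/mol.

D(C=C) ≈ 629 kJ/mol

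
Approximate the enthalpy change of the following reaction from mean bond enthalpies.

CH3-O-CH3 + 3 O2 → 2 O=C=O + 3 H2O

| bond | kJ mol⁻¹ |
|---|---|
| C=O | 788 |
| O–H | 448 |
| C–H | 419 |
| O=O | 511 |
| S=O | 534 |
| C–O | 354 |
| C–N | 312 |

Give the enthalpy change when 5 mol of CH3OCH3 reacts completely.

Bonds broken (reactants):
  C–H: 6 × 419 = 2514
  C–O: 2 × 354 = 708
  O=O: 3 × 511 = 1533
  Σ(broken) = 4755 kJ
Bonds formed (products):
  C=O: 4 × 788 = 3152
  O–H: 6 × 448 = 2688
  Σ(formed) = 5840 kJ
ΔH = Σ(broken) − Σ(formed) = 4755 − 5840 = −1085 kJ
For 5× the reaction as written: 5 × (−1085) = −5425 kJ

ΔH = −5425 kJ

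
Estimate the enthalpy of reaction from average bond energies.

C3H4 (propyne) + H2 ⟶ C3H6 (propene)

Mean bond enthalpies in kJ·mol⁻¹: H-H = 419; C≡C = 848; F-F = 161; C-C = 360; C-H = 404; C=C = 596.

ΔH ≈ −137 kJ

Bonds broken (reactants):
  C≡C: 1 × 848 = 848
  C-C: 1 × 360 = 360
  C-H: 4 × 404 = 1616
  H-H: 1 × 419 = 419
  Σ(broken) = 3243 kJ
Bonds formed (products):
  C-C: 1 × 360 = 360
  C-H: 6 × 404 = 2424
  C=C: 1 × 596 = 596
  Σ(formed) = 3380 kJ
ΔH = Σ(broken) − Σ(formed) = 3243 − 3380 = −137 kJ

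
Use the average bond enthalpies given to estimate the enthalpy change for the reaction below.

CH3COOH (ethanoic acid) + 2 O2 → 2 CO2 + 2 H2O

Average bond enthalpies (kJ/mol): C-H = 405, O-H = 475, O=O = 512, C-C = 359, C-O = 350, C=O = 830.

ΔH ≈ −967 kJ

Bonds broken (reactants):
  C-C: 1 × 359 = 359
  C-H: 3 × 405 = 1215
  C-O: 1 × 350 = 350
  C=O: 1 × 830 = 830
  O-H: 1 × 475 = 475
  O=O: 2 × 512 = 1024
  Σ(broken) = 4253 kJ
Bonds formed (products):
  C=O: 4 × 830 = 3320
  O-H: 4 × 475 = 1900
  Σ(formed) = 5220 kJ
ΔH = Σ(broken) − Σ(formed) = 4253 − 5220 = −967 kJ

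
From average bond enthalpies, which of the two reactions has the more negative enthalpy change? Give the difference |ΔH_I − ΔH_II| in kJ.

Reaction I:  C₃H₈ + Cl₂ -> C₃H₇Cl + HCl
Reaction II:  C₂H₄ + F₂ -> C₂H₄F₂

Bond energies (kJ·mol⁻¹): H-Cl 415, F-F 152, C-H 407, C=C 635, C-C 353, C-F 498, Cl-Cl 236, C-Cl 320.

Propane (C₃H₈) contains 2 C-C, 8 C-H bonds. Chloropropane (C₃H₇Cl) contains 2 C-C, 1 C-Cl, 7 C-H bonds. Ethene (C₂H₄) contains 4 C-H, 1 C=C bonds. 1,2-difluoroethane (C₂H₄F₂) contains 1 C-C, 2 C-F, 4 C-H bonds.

Reaction II, by 470 kJ

Reaction I:
  Bonds broken (reactants):
    C-C: 2 × 353 = 706
    C-H: 8 × 407 = 3256
    Cl-Cl: 1 × 236 = 236
    Σ(broken) = 4198 kJ
  Bonds formed (products):
    C-C: 2 × 353 = 706
    C-Cl: 1 × 320 = 320
    C-H: 7 × 407 = 2849
    H-Cl: 1 × 415 = 415
    Σ(formed) = 4290 kJ
  ΔH_I = 4198 − 4290 = −92 kJ
Reaction II:
  Bonds broken (reactants):
    C-H: 4 × 407 = 1628
    C=C: 1 × 635 = 635
    F-F: 1 × 152 = 152
    Σ(broken) = 2415 kJ
  Bonds formed (products):
    C-C: 1 × 353 = 353
    C-F: 2 × 498 = 996
    C-H: 4 × 407 = 1628
    Σ(formed) = 2977 kJ
  ΔH_II = 2415 − 2977 = −562 kJ
ΔH_I − ΔH_II = +470 kJ, so reaction II has the more negative ΔH; |ΔH_I − ΔH_II| = 470 kJ.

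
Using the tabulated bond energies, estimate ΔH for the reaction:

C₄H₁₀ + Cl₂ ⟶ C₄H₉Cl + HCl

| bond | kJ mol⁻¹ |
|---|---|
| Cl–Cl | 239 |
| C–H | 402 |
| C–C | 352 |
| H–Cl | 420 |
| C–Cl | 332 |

Bonds broken (reactants):
  C–C: 3 × 352 = 1056
  C–H: 10 × 402 = 4020
  Cl–Cl: 1 × 239 = 239
  Σ(broken) = 5315 kJ
Bonds formed (products):
  C–C: 3 × 352 = 1056
  C–Cl: 1 × 332 = 332
  C–H: 9 × 402 = 3618
  H–Cl: 1 × 420 = 420
  Σ(formed) = 5426 kJ
ΔH = Σ(broken) − Σ(formed) = 5315 − 5426 = −111 kJ

ΔH ≈ −111 kJ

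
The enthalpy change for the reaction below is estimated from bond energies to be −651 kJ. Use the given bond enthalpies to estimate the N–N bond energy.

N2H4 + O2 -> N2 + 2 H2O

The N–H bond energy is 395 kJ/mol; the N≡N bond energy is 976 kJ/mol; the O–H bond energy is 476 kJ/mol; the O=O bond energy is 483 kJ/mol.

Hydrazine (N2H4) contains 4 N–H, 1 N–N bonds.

Let D be the N–N bond energy.
Σ(broken) = 4×395 + 1×D + 1×483 = 2063 + D
Σ(formed) = 1×976 + 4×476 = 2880
ΔH = Σ(broken) − Σ(formed) = (2063 + D) − (2880) = −817 + D
Setting this equal to −651 kJ gives D = 166 kJ/mol.

D(N–N) ≈ 166 kJ/mol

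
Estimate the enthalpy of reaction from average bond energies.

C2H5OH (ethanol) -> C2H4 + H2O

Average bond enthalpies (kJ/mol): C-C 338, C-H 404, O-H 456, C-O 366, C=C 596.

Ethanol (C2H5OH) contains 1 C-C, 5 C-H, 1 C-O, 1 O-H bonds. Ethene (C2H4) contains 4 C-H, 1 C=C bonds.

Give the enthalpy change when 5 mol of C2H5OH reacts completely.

ΔH = +280 kJ

Bonds broken (reactants):
  C-C: 1 × 338 = 338
  C-H: 5 × 404 = 2020
  C-O: 1 × 366 = 366
  O-H: 1 × 456 = 456
  Σ(broken) = 3180 kJ
Bonds formed (products):
  C-H: 4 × 404 = 1616
  C=C: 1 × 596 = 596
  O-H: 2 × 456 = 912
  Σ(formed) = 3124 kJ
ΔH = Σ(broken) − Σ(formed) = 3180 − 3124 = +56 kJ
For 5× the reaction as written: 5 × (+56) = +280 kJ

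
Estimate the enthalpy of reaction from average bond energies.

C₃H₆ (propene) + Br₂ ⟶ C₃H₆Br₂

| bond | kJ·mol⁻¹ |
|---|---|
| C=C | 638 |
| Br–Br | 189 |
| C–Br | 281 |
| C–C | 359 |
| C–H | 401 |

Bonds broken (reactants):
  Br–Br: 1 × 189 = 189
  C–C: 1 × 359 = 359
  C–H: 6 × 401 = 2406
  C=C: 1 × 638 = 638
  Σ(broken) = 3592 kJ
Bonds formed (products):
  C–Br: 2 × 281 = 562
  C–C: 2 × 359 = 718
  C–H: 6 × 401 = 2406
  Σ(formed) = 3686 kJ
ΔH = Σ(broken) − Σ(formed) = 3592 − 3686 = −94 kJ

ΔH ≈ −94 kJ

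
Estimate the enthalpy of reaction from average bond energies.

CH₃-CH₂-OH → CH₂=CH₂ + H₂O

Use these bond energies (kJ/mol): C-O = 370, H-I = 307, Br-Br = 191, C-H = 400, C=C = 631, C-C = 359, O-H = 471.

ΔH ≈ +27 kJ

Bonds broken (reactants):
  C-C: 1 × 359 = 359
  C-H: 5 × 400 = 2000
  C-O: 1 × 370 = 370
  O-H: 1 × 471 = 471
  Σ(broken) = 3200 kJ
Bonds formed (products):
  C-H: 4 × 400 = 1600
  C=C: 1 × 631 = 631
  O-H: 2 × 471 = 942
  Σ(formed) = 3173 kJ
ΔH = Σ(broken) − Σ(formed) = 3200 − 3173 = +27 kJ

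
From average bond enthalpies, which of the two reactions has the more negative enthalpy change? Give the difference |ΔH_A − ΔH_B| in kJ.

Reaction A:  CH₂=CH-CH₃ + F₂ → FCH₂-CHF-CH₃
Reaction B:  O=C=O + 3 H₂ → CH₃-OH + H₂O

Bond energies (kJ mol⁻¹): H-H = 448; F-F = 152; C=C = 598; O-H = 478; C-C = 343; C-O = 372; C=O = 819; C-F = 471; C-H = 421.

Reaction A, by 448 kJ

Reaction A:
  Bonds broken (reactants):
    C-C: 1 × 343 = 343
    C-H: 6 × 421 = 2526
    C=C: 1 × 598 = 598
    F-F: 1 × 152 = 152
    Σ(broken) = 3619 kJ
  Bonds formed (products):
    C-C: 2 × 343 = 686
    C-F: 2 × 471 = 942
    C-H: 6 × 421 = 2526
    Σ(formed) = 4154 kJ
  ΔH_A = 3619 − 4154 = −535 kJ
Reaction B:
  Bonds broken (reactants):
    C=O: 2 × 819 = 1638
    H-H: 3 × 448 = 1344
    Σ(broken) = 2982 kJ
  Bonds formed (products):
    C-H: 3 × 421 = 1263
    C-O: 1 × 372 = 372
    O-H: 3 × 478 = 1434
    Σ(formed) = 3069 kJ
  ΔH_B = 2982 − 3069 = −87 kJ
ΔH_A − ΔH_B = −448 kJ, so reaction A has the more negative ΔH; |ΔH_A − ΔH_B| = 448 kJ.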